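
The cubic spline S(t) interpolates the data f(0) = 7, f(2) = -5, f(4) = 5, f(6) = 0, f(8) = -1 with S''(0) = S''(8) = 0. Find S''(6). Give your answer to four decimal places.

3.8036

Put M_i = S'' at the i-th knot. Here h = (2, 2, 2, 2) and Δ = (-6, 5, -5/2, -1/2), so the interior equations h_(i-1)·M_(i-1) + 2(h_(i-1)+h_i)·M_i + h_i·M_(i+1) = 6(Δ_i − Δ_(i-1)) read
  2·M_0 + 8·M_1 + 2·M_2 = 6(Δ_1 - Δ_0) = 66
  2·M_1 + 8·M_2 + 2·M_3 = 6(Δ_2 - Δ_1) = -45
  2·M_2 + 8·M_3 + 2·M_4 = 6(Δ_3 - Δ_2) = 12
Natural end conditions: M_0 = M_4 = 0.
Solving: M_0 = 0, M_1 = 591/56, M_2 = -129/14, M_3 = 213/56, M_4 = 0.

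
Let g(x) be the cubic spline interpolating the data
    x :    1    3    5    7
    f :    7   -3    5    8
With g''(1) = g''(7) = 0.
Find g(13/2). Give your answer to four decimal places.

Let σ_i = g''(x_i). Step sizes h_i = 2, 2, 2; slopes of the chords Δ_i = (y_(i+1) - y_i)/h_i = -5, 4, 3/2.
  2·σ_0 + 8·σ_1 + 2·σ_2 = 6(Δ_1 - Δ_0) = 54
  2·σ_1 + 8·σ_2 + 2·σ_3 = 6(Δ_2 - Δ_1) = -15
Natural end conditions: σ_0 = σ_3 = 0.
Hence σ_0 = 0, σ_1 = 77/10, σ_2 = -19/5, σ_3 = 0.
On [5, 7], g(x) = 5 + 121/30·(x - 5) - 19/10·(x - 5)² + 19/60·(x - 5)³.
With (x - 5) = 3/2: g(13/2) = 251/32.

7.8438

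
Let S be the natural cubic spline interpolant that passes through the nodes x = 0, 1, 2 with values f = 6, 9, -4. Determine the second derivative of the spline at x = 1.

With M_i denoting the second derivative at x_i, h_i = 1, 1, and Δ_i = (y_(i+1) − y_i)/h_i = 3, -13:
  1·M_0 + 4·M_1 + 1·M_2 = 6(Δ_1 - Δ_0) = -96
Natural end conditions: M_0 = M_2 = 0.
Solving the tridiagonal system: M_0 = 0, M_1 = -24, M_2 = 0.

-24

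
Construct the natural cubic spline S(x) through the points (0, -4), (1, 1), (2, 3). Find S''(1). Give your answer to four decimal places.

Put M_i = S'' at the i-th knot. Here h = (1, 1) and Δ = (5, 2), so the interior equations h_(i-1)·M_(i-1) + 2(h_(i-1)+h_i)·M_i + h_i·M_(i+1) = 6(Δ_i − Δ_(i-1)) read
  1·M_0 + 4·M_1 + 1·M_2 = 6(Δ_1 - Δ_0) = -18
Natural end conditions: M_0 = M_2 = 0.
Solving: M_0 = 0, M_1 = -9/2, M_2 = 0.

-4.5000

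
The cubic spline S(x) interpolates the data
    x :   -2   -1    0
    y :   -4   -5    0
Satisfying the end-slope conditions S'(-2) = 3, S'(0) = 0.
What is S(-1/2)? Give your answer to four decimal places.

With M_i denoting the second derivative at x_i, h_i = 1, 1, and Δ_i = (y_(i+1) − y_i)/h_i = -1, 5:
  1·M_0 + 4·M_1 + 1·M_2 = 6(Δ_1 - Δ_0) = 36
Clamped end conditions give two more equations: 2h_0·M_0 + h_0·M_1 = 6(Δ_0 - S'(-2)) = -24 and h_1·M_1 + 2h_1·M_2 = 6(S'(0) - Δ_1) = -30.
Solving: M_0 = -45/2, M_1 = 21, M_2 = -51/2.
On [-1, 0], S(x) = -5 + 9/4·(x + 1) + 21/2·(x + 1)² - 31/4·(x + 1)³.
With (x + 1) = 1/2: S(-1/2) = -71/32.

-2.2188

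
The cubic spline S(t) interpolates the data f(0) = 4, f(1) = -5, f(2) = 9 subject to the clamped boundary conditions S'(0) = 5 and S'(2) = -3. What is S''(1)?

77

Write σ_i for S''(x_i). With h_i = 1, 1 and divided differences Δ_i = -9, 14, the continuity of S' gives the tridiagonal system
  1·σ_0 + 4·σ_1 + 1·σ_2 = 6(Δ_1 - Δ_0) = 138
Clamped end conditions give two more equations: 2h_0·σ_0 + h_0·σ_1 = 6(Δ_0 - S'(0)) = -84 and h_1·σ_1 + 2h_1·σ_2 = 6(S'(2) - Δ_1) = -102.
Hence σ_0 = -161/2, σ_1 = 77, σ_2 = -179/2.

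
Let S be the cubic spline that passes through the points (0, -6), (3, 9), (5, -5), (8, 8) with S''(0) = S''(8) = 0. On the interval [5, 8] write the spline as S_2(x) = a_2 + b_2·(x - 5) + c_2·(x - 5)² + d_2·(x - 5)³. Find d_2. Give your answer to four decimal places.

Write σ_i for S''(x_i). With h_i = 3, 2, 3 and divided differences Δ_i = 5, -7, 13/3, the continuity of S' gives the tridiagonal system
  3·σ_0 + 10·σ_1 + 2·σ_2 = 6(Δ_1 - Δ_0) = -72
  2·σ_1 + 10·σ_2 + 3·σ_3 = 6(Δ_2 - Δ_1) = 68
Natural end conditions: σ_0 = σ_3 = 0.
Solving: σ_0 = 0, σ_1 = -107/12, σ_2 = 103/12, σ_3 = 0.
On [5, 8], with S_2(x) = a_2 + b_2·(x - 5) + c_2·(x - 5)² + d_2·(x - 5)³: c_2 = σ_2/2 = 103/24, d_2 = (σ_3 - σ_2)/(6h_2) = -103/216, b_2 = Δ_2 - h_2(2σ_2 + σ_3)/6 = -17/4.

-0.4769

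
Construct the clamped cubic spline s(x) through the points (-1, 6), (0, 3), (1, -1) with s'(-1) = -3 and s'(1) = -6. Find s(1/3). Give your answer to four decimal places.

1.9630

Write M_i for s''(x_i). With h_i = 1, 1 and divided differences Δ_i = -3, -4, the continuity of s' gives the tridiagonal system
  1·M_0 + 4·M_1 + 1·M_2 = 6(Δ_1 - Δ_0) = -6
Clamped end conditions give two more equations: 2h_0·M_0 + h_0·M_1 = 6(Δ_0 - s'(-1)) = 0 and h_1·M_1 + 2h_1·M_2 = 6(s'(1) - Δ_1) = -12.
Solving the tridiagonal system: M_0 = 0, M_1 = 0, M_2 = -6.
On [0, 1], s(x) = 3 - 3·x + 0·x² - 1·x³.
With x = 1/3: s(1/3) = 53/27.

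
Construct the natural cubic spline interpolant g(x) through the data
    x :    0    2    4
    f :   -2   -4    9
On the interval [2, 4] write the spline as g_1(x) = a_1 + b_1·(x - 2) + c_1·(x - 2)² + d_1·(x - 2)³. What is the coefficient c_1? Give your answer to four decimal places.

With M_i denoting the second derivative at x_i, h_i = 2, 2, and Δ_i = (y_(i+1) − y_i)/h_i = -1, 13/2:
  2·M_0 + 8·M_1 + 2·M_2 = 6(Δ_1 - Δ_0) = 45
Natural end conditions: M_0 = M_2 = 0.
Solving the tridiagonal system: M_0 = 0, M_1 = 45/8, M_2 = 0.
On [2, 4], with g_1(x) = a_1 + b_1·(x - 2) + c_1·(x - 2)² + d_1·(x - 2)³: c_1 = M_1/2 = 45/16, d_1 = (M_2 - M_1)/(6h_1) = -15/32, b_1 = Δ_1 - h_1(2M_1 + M_2)/6 = 11/4.

2.8125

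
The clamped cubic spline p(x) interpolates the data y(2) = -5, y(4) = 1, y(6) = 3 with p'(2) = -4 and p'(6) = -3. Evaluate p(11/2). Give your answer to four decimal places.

Put M_i = p'' at the i-th knot. Here h = (2, 2) and Δ = (3, 1), so the interior equations h_(i-1)·M_(i-1) + 2(h_(i-1)+h_i)·M_i + h_i·M_(i+1) = 6(Δ_i − Δ_(i-1)) read
  2·M_0 + 8·M_1 + 2·M_2 = 6(Δ_1 - Δ_0) = -12
Clamped end conditions give two more equations: 2h_0·M_0 + h_0·M_1 = 6(Δ_0 - p'(2)) = 42 and h_1·M_1 + 2h_1·M_2 = 6(p'(6) - Δ_1) = -24.
Solving the tridiagonal system: M_0 = 49/4, M_1 = -7/2, M_2 = -17/4.
On [4, 6], p(x) = 1 + 19/4·(x - 4) - 7/4·(x - 4)² - 1/16·(x - 4)³.
With (x - 4) = 3/2: p(11/2) = 509/128.

3.9766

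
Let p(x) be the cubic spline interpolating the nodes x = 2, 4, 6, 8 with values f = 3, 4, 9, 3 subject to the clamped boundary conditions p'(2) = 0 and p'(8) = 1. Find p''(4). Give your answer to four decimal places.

3.6333

Put M_i = p'' at the i-th knot. Here h = (2, 2, 2) and Δ = (1/2, 5/2, -3), so the interior equations h_(i-1)·M_(i-1) + 2(h_(i-1)+h_i)·M_i + h_i·M_(i+1) = 6(Δ_i − Δ_(i-1)) read
  2·M_0 + 8·M_1 + 2·M_2 = 6(Δ_1 - Δ_0) = 12
  2·M_1 + 8·M_2 + 2·M_3 = 6(Δ_2 - Δ_1) = -33
Clamped end conditions give two more equations: 2h_0·M_0 + h_0·M_1 = 6(Δ_0 - p'(2)) = 3 and h_2·M_2 + 2h_2·M_3 = 6(p'(8) - Δ_2) = 24.
Solving the tridiagonal system: M_0 = -16/15, M_1 = 109/30, M_2 = -112/15, M_3 = 146/15.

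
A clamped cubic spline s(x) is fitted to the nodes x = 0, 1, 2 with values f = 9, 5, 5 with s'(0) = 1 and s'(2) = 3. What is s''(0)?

-20

Put M_i = s'' at the i-th knot. Here h = (1, 1) and Δ = (-4, 0), so the interior equations h_(i-1)·M_(i-1) + 2(h_(i-1)+h_i)·M_i + h_i·M_(i+1) = 6(Δ_i − Δ_(i-1)) read
  1·M_0 + 4·M_1 + 1·M_2 = 6(Δ_1 - Δ_0) = 24
Clamped end conditions give two more equations: 2h_0·M_0 + h_0·M_1 = 6(Δ_0 - s'(0)) = -30 and h_1·M_1 + 2h_1·M_2 = 6(s'(2) - Δ_1) = 18.
Hence M_0 = -20, M_1 = 10, M_2 = 4.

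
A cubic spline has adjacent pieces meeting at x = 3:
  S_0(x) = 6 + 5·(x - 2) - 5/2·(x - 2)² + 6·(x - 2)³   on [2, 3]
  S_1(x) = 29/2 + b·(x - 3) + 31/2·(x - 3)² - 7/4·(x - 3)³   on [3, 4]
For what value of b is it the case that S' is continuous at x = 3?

S_0'(x) = 5 - 5·(x - 2) + 18·(x - 2)², so S_0'(3) = 18. On the right, S_1'(3) = b, so b = 18.

18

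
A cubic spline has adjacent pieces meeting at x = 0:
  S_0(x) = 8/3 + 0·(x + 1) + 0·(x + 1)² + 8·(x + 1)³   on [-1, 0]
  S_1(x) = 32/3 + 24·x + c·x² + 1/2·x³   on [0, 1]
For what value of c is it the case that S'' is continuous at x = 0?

24

S_0''(x) = 0 + 48·(x + 1), so S_0''(0) = 48. On the right, S_1''(0) = 2c, so c = 24.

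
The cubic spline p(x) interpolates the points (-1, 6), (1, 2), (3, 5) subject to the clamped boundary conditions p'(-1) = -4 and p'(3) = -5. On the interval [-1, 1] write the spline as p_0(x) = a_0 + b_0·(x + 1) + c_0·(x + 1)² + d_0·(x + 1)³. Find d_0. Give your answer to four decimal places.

0.4688

Write M_i for p''(x_i). With h_i = 2, 2 and divided differences Δ_i = -2, 3/2, the continuity of p' gives the tridiagonal system
  2·M_0 + 8·M_1 + 2·M_2 = 6(Δ_1 - Δ_0) = 21
Clamped end conditions give two more equations: 2h_0·M_0 + h_0·M_1 = 6(Δ_0 - p'(-1)) = 12 and h_1·M_1 + 2h_1·M_2 = 6(p'(3) - Δ_1) = -39.
Hence M_0 = 1/8, M_1 = 23/4, M_2 = -101/8.
On [-1, 1], with p_0(x) = a_0 + b_0·(x + 1) + c_0·(x + 1)² + d_0·(x + 1)³: c_0 = M_0/2 = 1/16, d_0 = (M_1 - M_0)/(6h_0) = 15/32, b_0 = Δ_0 - h_0(2M_0 + M_1)/6 = -4.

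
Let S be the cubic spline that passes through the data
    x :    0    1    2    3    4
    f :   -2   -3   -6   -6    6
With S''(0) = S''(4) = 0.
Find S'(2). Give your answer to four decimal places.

-3.2500

Let M_i = S''(x_i). Step sizes h_i = 1, 1, 1, 1; slopes of the chords Δ_i = (y_(i+1) - y_i)/h_i = -1, -3, 0, 12.
  1·M_0 + 4·M_1 + 1·M_2 = 6(Δ_1 - Δ_0) = -12
  1·M_1 + 4·M_2 + 1·M_3 = 6(Δ_2 - Δ_1) = 18
  1·M_2 + 4·M_3 + 1·M_4 = 6(Δ_3 - Δ_2) = 72
Natural end conditions: M_0 = M_4 = 0.
Hence M_0 = 0, M_1 = -45/14, M_2 = 6/7, M_3 = 249/14, M_4 = 0.
On [2, 3], S'(x) = b_2 + 2c_2·(x - 2) + 3d_2·(x - 2)² with b_2 = Δ_2 - h_2(2M_2 + M_3)/6 = -13/4, c_2 = M_2/2 = 3/7, d_2 = (M_3 - M_2)/(6h_2) = 79/28. So S'(2) = -13/4.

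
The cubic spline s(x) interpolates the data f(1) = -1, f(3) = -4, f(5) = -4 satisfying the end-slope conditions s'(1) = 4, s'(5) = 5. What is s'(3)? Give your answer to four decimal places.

-3.3750

Let σ_i = s''(x_i). Step sizes h_i = 2, 2; slopes of the chords Δ_i = (y_(i+1) - y_i)/h_i = -3/2, 0.
  2·σ_0 + 8·σ_1 + 2·σ_2 = 6(Δ_1 - Δ_0) = 9
Clamped end conditions give two more equations: 2h_0·σ_0 + h_0·σ_1 = 6(Δ_0 - s'(1)) = -33 and h_1·σ_1 + 2h_1·σ_2 = 6(s'(5) - Δ_1) = 30.
Solving the tridiagonal system: σ_0 = -73/8, σ_1 = 7/4, σ_2 = 53/8.
On [3, 5], s'(x) = b_1 + 2c_1·(x - 3) + 3d_1·(x - 3)² with b_1 = Δ_1 - h_1(2σ_1 + σ_2)/6 = -27/8, c_1 = σ_1/2 = 7/8, d_1 = (σ_2 - σ_1)/(6h_1) = 13/32. So s'(3) = -27/8.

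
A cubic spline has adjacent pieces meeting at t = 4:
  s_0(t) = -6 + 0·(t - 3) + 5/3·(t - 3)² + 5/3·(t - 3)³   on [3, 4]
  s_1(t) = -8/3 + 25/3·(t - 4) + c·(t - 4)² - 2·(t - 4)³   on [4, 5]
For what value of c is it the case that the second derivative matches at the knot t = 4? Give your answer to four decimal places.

6.6667

s_0''(t) = 10/3 + 10·(t - 3), so s_0''(4) = 40/3. On the right, s_1''(4) = 2c, so c = 20/3.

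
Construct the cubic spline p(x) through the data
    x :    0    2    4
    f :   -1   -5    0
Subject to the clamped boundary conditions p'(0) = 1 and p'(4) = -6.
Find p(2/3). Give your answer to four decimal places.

-1.9815

With M_i denoting the second derivative at x_i, h_i = 2, 2, and Δ_i = (y_(i+1) − y_i)/h_i = -2, 5/2:
  2·M_0 + 8·M_1 + 2·M_2 = 6(Δ_1 - Δ_0) = 27
Clamped end conditions give two more equations: 2h_0·M_0 + h_0·M_1 = 6(Δ_0 - p'(0)) = -18 and h_1·M_1 + 2h_1·M_2 = 6(p'(4) - Δ_1) = -51.
Solving the tridiagonal system: M_0 = -77/8, M_1 = 41/4, M_2 = -143/8.
On [0, 2], p(x) = -1 + 1·x - 77/16·x² + 53/32·x³.
With x = 2/3: p(2/3) = -107/54.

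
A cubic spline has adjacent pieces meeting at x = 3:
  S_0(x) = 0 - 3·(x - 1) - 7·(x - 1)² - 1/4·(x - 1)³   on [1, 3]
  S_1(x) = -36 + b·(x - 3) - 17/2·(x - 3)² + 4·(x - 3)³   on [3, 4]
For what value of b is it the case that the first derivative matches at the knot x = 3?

-34

S_0'(x) = -3 - 14·(x - 1) - 3/4·(x - 1)², so S_0'(3) = -34. On the right, S_1'(3) = b, so b = -34.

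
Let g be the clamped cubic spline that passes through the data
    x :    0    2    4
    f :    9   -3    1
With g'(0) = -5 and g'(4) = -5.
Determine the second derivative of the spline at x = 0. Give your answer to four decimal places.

Put m_i = g'' at the i-th knot. Here h = (2, 2) and Δ = (-6, 2), so the interior equations h_(i-1)·m_(i-1) + 2(h_(i-1)+h_i)·m_i + h_i·m_(i+1) = 6(Δ_i − Δ_(i-1)) read
  2·m_0 + 8·m_1 + 2·m_2 = 6(Δ_1 - Δ_0) = 48
Clamped end conditions give two more equations: 2h_0·m_0 + h_0·m_1 = 6(Δ_0 - g'(0)) = -6 and h_1·m_1 + 2h_1·m_2 = 6(g'(4) - Δ_1) = -42.
Solving the tridiagonal system: m_0 = -15/2, m_1 = 12, m_2 = -33/2.

-7.5000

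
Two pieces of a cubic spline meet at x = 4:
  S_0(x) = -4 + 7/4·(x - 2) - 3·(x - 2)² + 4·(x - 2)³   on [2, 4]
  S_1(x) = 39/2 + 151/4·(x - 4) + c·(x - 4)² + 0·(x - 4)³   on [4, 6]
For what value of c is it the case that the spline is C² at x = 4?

S_0''(x) = -6 + 24·(x - 2), so S_0''(4) = 42. On the right, S_1''(4) = 2c, so c = 21.

21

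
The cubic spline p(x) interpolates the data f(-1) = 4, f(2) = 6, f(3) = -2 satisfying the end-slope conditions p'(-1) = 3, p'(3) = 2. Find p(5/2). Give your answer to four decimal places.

0.5156

Let σ_i = p''(x_i). Step sizes h_i = 3, 1; slopes of the chords Δ_i = (y_(i+1) - y_i)/h_i = 2/3, -8.
  3·σ_0 + 8·σ_1 + 1·σ_2 = 6(Δ_1 - Δ_0) = -52
Clamped end conditions give two more equations: 2h_0·σ_0 + h_0·σ_1 = 6(Δ_0 - p'(-1)) = -14 and h_1·σ_1 + 2h_1·σ_2 = 6(p'(3) - Δ_1) = 60.
Solving: σ_0 = 47/12, σ_1 = -25/2, σ_2 = 145/4.
On [2, 3], p(x) = 6 - 79/8·(x - 2) - 25/4·(x - 2)² + 65/8·(x - 2)³.
With (x - 2) = 1/2: p(5/2) = 33/64.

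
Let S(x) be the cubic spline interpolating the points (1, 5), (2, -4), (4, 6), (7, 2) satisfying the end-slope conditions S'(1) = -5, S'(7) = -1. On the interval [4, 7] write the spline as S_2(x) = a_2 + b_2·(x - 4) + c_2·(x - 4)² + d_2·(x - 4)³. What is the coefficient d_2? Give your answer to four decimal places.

0.8109

With σ_i denoting the second derivative at x_i, h_i = 1, 2, 3, and Δ_i = (y_(i+1) − y_i)/h_i = -9, 5, -4/3:
  1·σ_0 + 6·σ_1 + 2·σ_2 = 6(Δ_1 - Δ_0) = 84
  2·σ_1 + 10·σ_2 + 3·σ_3 = 6(Δ_2 - Δ_1) = -38
Clamped end conditions give two more equations: 2h_0·σ_0 + h_0·σ_1 = 6(Δ_0 - S'(1)) = -24 and h_2·σ_2 + 2h_2·σ_3 = 6(S'(7) - Δ_2) = 2.
Solving: σ_0 = -1280/57, σ_1 = 1192/57, σ_2 = -542/57, σ_3 = 290/57.
On [4, 7], with S_2(x) = a_2 + b_2·(x - 4) + c_2·(x - 4)² + d_2·(x - 4)³: c_2 = σ_2/2 = -271/57, d_2 = (σ_3 - σ_2)/(6h_2) = 416/513, b_2 = Δ_2 - h_2(2σ_2 + σ_3)/6 = 107/19.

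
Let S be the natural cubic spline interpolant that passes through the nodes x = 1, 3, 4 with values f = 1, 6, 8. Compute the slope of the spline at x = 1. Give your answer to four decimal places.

Put m_i = S'' at the i-th knot. Here h = (2, 1) and Δ = (5/2, 2), so the interior equations h_(i-1)·m_(i-1) + 2(h_(i-1)+h_i)·m_i + h_i·m_(i+1) = 6(Δ_i − Δ_(i-1)) read
  2·m_0 + 6·m_1 + 1·m_2 = 6(Δ_1 - Δ_0) = -3
Natural end conditions: m_0 = m_2 = 0.
Hence m_0 = 0, m_1 = -1/2, m_2 = 0.
On [1, 3], S'(x) = b_0 + 2c_0·(x - 1) + 3d_0·(x - 1)² with b_0 = Δ_0 - h_0(2m_0 + m_1)/6 = 8/3, c_0 = m_0/2 = 0, d_0 = (m_1 - m_0)/(6h_0) = -1/24. So S'(1) = 8/3.

2.6667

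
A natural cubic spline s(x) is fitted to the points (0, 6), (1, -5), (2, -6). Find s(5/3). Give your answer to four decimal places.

-6.4074

Let σ_i = s''(x_i). Step sizes h_i = 1, 1; slopes of the chords Δ_i = (y_(i+1) - y_i)/h_i = -11, -1.
  1·σ_0 + 4·σ_1 + 1·σ_2 = 6(Δ_1 - Δ_0) = 60
Natural end conditions: σ_0 = σ_2 = 0.
Forward elimination and back-substitution give σ_0 = 0, σ_1 = 15, σ_2 = 0.
On [1, 2], s(x) = -5 - 6·(x - 1) + 15/2·(x - 1)² - 5/2·(x - 1)³.
With (x - 1) = 2/3: s(5/3) = -173/27.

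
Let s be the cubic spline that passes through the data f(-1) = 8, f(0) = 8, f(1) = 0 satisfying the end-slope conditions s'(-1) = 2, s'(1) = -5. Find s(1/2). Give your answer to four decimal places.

Let M_i = s''(x_i). Step sizes h_i = 1, 1; slopes of the chords Δ_i = (y_(i+1) - y_i)/h_i = 0, -8.
  1·M_0 + 4·M_1 + 1·M_2 = 6(Δ_1 - Δ_0) = -48
Clamped end conditions give two more equations: 2h_0·M_0 + h_0·M_1 = 6(Δ_0 - s'(-1)) = -12 and h_1·M_1 + 2h_1·M_2 = 6(s'(1) - Δ_1) = 18.
Forward elimination and back-substitution give M_0 = 5/2, M_1 = -17, M_2 = 35/2.
On [0, 1], s(x) = 8 - 21/4·x - 17/2·x² + 23/4·x³.
With x = 1/2: s(1/2) = 127/32.

3.9688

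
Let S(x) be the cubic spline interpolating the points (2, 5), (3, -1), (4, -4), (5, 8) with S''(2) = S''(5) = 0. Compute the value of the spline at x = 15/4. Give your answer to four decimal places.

With M_i denoting the second derivative at x_i, h_i = 1, 1, 1, and Δ_i = (y_(i+1) − y_i)/h_i = -6, -3, 12:
  1·M_0 + 4·M_1 + 1·M_2 = 6(Δ_1 - Δ_0) = 18
  1·M_1 + 4·M_2 + 1·M_3 = 6(Δ_2 - Δ_1) = 90
Natural end conditions: M_0 = M_3 = 0.
Solving: M_0 = 0, M_1 = -6/5, M_2 = 114/5, M_3 = 0.
On [3, 4], S(x) = -1 - 32/5·(x - 3) - 3/5·(x - 3)² + 4·(x - 3)³.
With (x - 3) = 3/4: S(15/4) = -89/20.

-4.4500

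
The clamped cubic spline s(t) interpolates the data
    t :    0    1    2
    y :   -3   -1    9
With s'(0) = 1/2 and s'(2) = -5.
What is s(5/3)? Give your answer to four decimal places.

Put m_i = s'' at the i-th knot. Here h = (1, 1) and Δ = (2, 10), so the interior equations h_(i-1)·m_(i-1) + 2(h_(i-1)+h_i)·m_i + h_i·m_(i+1) = 6(Δ_i − Δ_(i-1)) read
  1·m_0 + 4·m_1 + 1·m_2 = 6(Δ_1 - Δ_0) = 48
Clamped end conditions give two more equations: 2h_0·m_0 + h_0·m_1 = 6(Δ_0 - s'(0)) = 9 and h_1·m_1 + 2h_1·m_2 = 6(s'(2) - Δ_1) = -90.
Forward elimination and back-substitution give m_0 = -41/4, m_1 = 59/2, m_2 = -239/4.
On [1, 2], s(t) = -1 + 81/8·(t - 1) + 59/4·(t - 1)² - 119/8·(t - 1)³.
With (t - 1) = 2/3: s(5/3) = 853/108.

7.8981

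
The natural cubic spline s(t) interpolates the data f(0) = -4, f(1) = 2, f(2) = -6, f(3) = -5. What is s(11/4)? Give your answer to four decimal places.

Let M_i = s''(x_i). Step sizes h_i = 1, 1, 1; slopes of the chords Δ_i = (y_(i+1) - y_i)/h_i = 6, -8, 1.
  1·M_0 + 4·M_1 + 1·M_2 = 6(Δ_1 - Δ_0) = -84
  1·M_1 + 4·M_2 + 1·M_3 = 6(Δ_2 - Δ_1) = 54
Natural end conditions: M_0 = M_3 = 0.
Solving the tridiagonal system: M_0 = 0, M_1 = -26, M_2 = 20, M_3 = 0.
On [2, 3], s(t) = -6 - 17/3·(t - 2) + 10·(t - 2)² - 10/3·(t - 2)³.
With (t - 2) = 3/4: s(11/4) = -193/32.

-6.0313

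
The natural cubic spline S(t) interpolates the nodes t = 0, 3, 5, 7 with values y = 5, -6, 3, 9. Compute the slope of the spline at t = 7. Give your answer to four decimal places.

2.1754

Put M_i = S'' at the i-th knot. Here h = (3, 2, 2) and Δ = (-11/3, 9/2, 3), so the interior equations h_(i-1)·M_(i-1) + 2(h_(i-1)+h_i)·M_i + h_i·M_(i+1) = 6(Δ_i − Δ_(i-1)) read
  3·M_0 + 10·M_1 + 2·M_2 = 6(Δ_1 - Δ_0) = 49
  2·M_1 + 8·M_2 + 2·M_3 = 6(Δ_2 - Δ_1) = -9
Natural end conditions: M_0 = M_3 = 0.
Solving: M_0 = 0, M_1 = 205/38, M_2 = -47/19, M_3 = 0.
On [5, 7], S'(t) = b_2 + 2c_2·(t - 5) + 3d_2·(t - 5)² with b_2 = Δ_2 - h_2(2M_2 + M_3)/6 = 265/57, c_2 = M_2/2 = -47/38, d_2 = (M_3 - M_2)/(6h_2) = 47/228. So S'(7) = 124/57.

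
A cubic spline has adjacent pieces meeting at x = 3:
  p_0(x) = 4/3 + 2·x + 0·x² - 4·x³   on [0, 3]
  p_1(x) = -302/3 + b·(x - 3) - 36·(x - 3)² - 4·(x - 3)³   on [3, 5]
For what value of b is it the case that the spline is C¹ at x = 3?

p_0'(x) = 2 + 0·x - 12·x², so p_0'(3) = -106. On the right, p_1'(3) = b, so b = -106.

-106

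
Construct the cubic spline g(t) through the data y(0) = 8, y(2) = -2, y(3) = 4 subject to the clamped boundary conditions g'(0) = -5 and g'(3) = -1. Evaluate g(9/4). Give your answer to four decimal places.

Write M_i for g''(x_i). With h_i = 2, 1 and divided differences Δ_i = -5, 6, the continuity of g' gives the tridiagonal system
  2·M_0 + 6·M_1 + 1·M_2 = 6(Δ_1 - Δ_0) = 66
Clamped end conditions give two more equations: 2h_0·M_0 + h_0·M_1 = 6(Δ_0 - g'(0)) = 0 and h_1·M_1 + 2h_1·M_2 = 6(g'(3) - Δ_1) = -42.
Solving: M_0 = -29/3, M_1 = 58/3, M_2 = -92/3.
On [2, 3], g(t) = -2 + 14/3·(t - 2) + 29/3·(t - 2)² - 25/3·(t - 2)³.
With (t - 2) = 1/4: g(9/4) = -23/64.

-0.3594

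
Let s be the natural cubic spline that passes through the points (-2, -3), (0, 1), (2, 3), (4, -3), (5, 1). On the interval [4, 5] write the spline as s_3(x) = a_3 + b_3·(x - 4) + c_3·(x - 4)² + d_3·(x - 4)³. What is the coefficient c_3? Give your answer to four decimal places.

4.3902

Put m_i = s'' at the i-th knot. Here h = (2, 2, 2, 1) and Δ = (2, 1, -3, 4), so the interior equations h_(i-1)·m_(i-1) + 2(h_(i-1)+h_i)·m_i + h_i·m_(i+1) = 6(Δ_i − Δ_(i-1)) read
  2·m_0 + 8·m_1 + 2·m_2 = 6(Δ_1 - Δ_0) = -6
  2·m_1 + 8·m_2 + 2·m_3 = 6(Δ_2 - Δ_1) = -24
  2·m_2 + 6·m_3 + 1·m_4 = 6(Δ_3 - Δ_2) = 42
Natural end conditions: m_0 = m_4 = 0.
Hence m_0 = 0, m_1 = 24/41, m_2 = -219/41, m_3 = 360/41, m_4 = 0.
On [4, 5], with s_3(x) = a_3 + b_3·(x - 4) + c_3·(x - 4)² + d_3·(x - 4)³: c_3 = m_3/2 = 180/41, d_3 = (m_4 - m_3)/(6h_3) = -60/41, b_3 = Δ_3 - h_3(2m_3 + m_4)/6 = 44/41.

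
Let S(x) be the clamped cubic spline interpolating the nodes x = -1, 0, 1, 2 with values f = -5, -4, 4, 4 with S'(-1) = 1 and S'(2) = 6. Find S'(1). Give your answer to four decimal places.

Put m_i = S'' at the i-th knot. Here h = (1, 1, 1) and Δ = (1, 8, 0), so the interior equations h_(i-1)·m_(i-1) + 2(h_(i-1)+h_i)·m_i + h_i·m_(i+1) = 6(Δ_i − Δ_(i-1)) read
  1·m_0 + 4·m_1 + 1·m_2 = 6(Δ_1 - Δ_0) = 42
  1·m_1 + 4·m_2 + 1·m_3 = 6(Δ_2 - Δ_1) = -48
Clamped end conditions give two more equations: 2h_0·m_0 + h_0·m_1 = 6(Δ_0 - S'(-1)) = 0 and h_2·m_2 + 2h_2·m_3 = 6(S'(2) - Δ_2) = 36.
Forward elimination and back-substitution give m_0 = -142/15, m_1 = 284/15, m_2 = -364/15, m_3 = 452/15.
On [1, 2], S'(x) = b_2 + 2c_2·(x - 1) + 3d_2·(x - 1)² with b_2 = Δ_2 - h_2(2m_2 + m_3)/6 = 46/15, c_2 = m_2/2 = -182/15, d_2 = (m_3 - m_2)/(6h_2) = 136/15. So S'(1) = 46/15.

3.0667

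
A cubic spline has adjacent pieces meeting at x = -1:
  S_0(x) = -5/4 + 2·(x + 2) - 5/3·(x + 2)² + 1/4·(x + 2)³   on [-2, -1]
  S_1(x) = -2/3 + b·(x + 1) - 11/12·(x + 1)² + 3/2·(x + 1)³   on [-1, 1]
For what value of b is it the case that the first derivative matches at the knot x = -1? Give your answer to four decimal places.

S_0'(x) = 2 - 10/3·(x + 2) + 3/4·(x + 2)², so S_0'(-1) = -7/12. On the right, S_1'(-1) = b, so b = -7/12.

-0.5833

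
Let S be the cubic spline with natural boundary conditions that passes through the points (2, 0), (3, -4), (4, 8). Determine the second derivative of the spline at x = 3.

24

Let σ_i = S''(x_i). Step sizes h_i = 1, 1; slopes of the chords Δ_i = (y_(i+1) - y_i)/h_i = -4, 12.
  1·σ_0 + 4·σ_1 + 1·σ_2 = 6(Δ_1 - Δ_0) = 96
Natural end conditions: σ_0 = σ_2 = 0.
Solving the tridiagonal system: σ_0 = 0, σ_1 = 24, σ_2 = 0.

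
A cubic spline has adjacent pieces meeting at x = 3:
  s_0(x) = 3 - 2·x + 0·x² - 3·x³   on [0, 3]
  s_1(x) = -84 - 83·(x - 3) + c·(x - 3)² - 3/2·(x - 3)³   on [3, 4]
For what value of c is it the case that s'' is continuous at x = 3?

-27

s_0''(x) = 0 - 18·x, so s_0''(3) = -54. On the right, s_1''(3) = 2c, so c = -27.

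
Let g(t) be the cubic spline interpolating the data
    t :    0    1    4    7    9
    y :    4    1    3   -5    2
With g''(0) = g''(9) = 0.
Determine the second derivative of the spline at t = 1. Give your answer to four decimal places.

4.2293

With M_i denoting the second derivative at x_i, h_i = 1, 3, 3, 2, and Δ_i = (y_(i+1) − y_i)/h_i = -3, 2/3, -8/3, 7/2:
  1·M_0 + 8·M_1 + 3·M_2 = 6(Δ_1 - Δ_0) = 22
  3·M_1 + 12·M_2 + 3·M_3 = 6(Δ_2 - Δ_1) = -20
  3·M_2 + 10·M_3 + 2·M_4 = 6(Δ_3 - Δ_2) = 37
Natural end conditions: M_0 = M_4 = 0.
Forward elimination and back-substitution give M_0 = 0, M_1 = 1125/266, M_2 = -1574/399, M_3 = 1299/266, M_4 = 0.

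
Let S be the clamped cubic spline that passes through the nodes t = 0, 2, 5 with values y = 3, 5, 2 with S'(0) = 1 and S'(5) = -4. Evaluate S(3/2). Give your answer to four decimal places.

Let σ_i = S''(x_i). Step sizes h_i = 2, 3; slopes of the chords Δ_i = (y_(i+1) - y_i)/h_i = 1, -1.
  2·σ_0 + 10·σ_1 + 3·σ_2 = 6(Δ_1 - Δ_0) = -12
Clamped end conditions give two more equations: 2h_0·σ_0 + h_0·σ_1 = 6(Δ_0 - S'(0)) = 0 and h_1·σ_1 + 2h_1·σ_2 = 6(S'(5) - Δ_1) = -18.
Hence σ_0 = 1/5, σ_1 = -2/5, σ_2 = -14/5.
On [0, 2], S(t) = 3 + 1·t + 1/10·t² - 1/20·t³.
With t = 3/2: S(3/2) = 729/160.

4.5563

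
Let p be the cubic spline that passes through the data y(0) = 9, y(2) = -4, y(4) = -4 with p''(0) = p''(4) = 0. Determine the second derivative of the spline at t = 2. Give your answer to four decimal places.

4.8750

With M_i denoting the second derivative at x_i, h_i = 2, 2, and Δ_i = (y_(i+1) − y_i)/h_i = -13/2, 0:
  2·M_0 + 8·M_1 + 2·M_2 = 6(Δ_1 - Δ_0) = 39
Natural end conditions: M_0 = M_2 = 0.
Solving: M_0 = 0, M_1 = 39/8, M_2 = 0.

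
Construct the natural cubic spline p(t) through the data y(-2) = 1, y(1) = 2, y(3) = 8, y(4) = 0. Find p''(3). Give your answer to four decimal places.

-12.3571

Write m_i for p''(x_i). With h_i = 3, 2, 1 and divided differences Δ_i = 1/3, 3, -8, the continuity of p' gives the tridiagonal system
  3·m_0 + 10·m_1 + 2·m_2 = 6(Δ_1 - Δ_0) = 16
  2·m_1 + 6·m_2 + 1·m_3 = 6(Δ_2 - Δ_1) = -66
Natural end conditions: m_0 = m_3 = 0.
Hence m_0 = 0, m_1 = 57/14, m_2 = -173/14, m_3 = 0.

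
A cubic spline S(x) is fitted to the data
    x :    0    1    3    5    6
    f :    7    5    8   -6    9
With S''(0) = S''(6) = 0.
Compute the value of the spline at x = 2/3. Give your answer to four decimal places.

Write M_i for S''(x_i). With h_i = 1, 2, 2, 1 and divided differences Δ_i = -2, 3/2, -7, 15, the continuity of S' gives the tridiagonal system
  1·M_0 + 6·M_1 + 2·M_2 = 6(Δ_1 - Δ_0) = 21
  2·M_1 + 8·M_2 + 2·M_3 = 6(Δ_2 - Δ_1) = -51
  2·M_2 + 6·M_3 + 1·M_4 = 6(Δ_3 - Δ_2) = 132
Natural end conditions: M_0 = M_4 = 0.
Solving the tridiagonal system: M_0 = 0, M_1 = 43/5, M_2 = -153/10, M_3 = 271/10, M_4 = 0.
On [0, 1], S(x) = 7 - 103/30·x + 0·x² + 43/30·x³.
With x = 2/3: S(2/3) = 416/81.

5.1358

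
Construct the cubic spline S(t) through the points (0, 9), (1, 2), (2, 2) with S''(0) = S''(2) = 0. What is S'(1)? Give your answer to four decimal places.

-3.5000

With M_i denoting the second derivative at x_i, h_i = 1, 1, and Δ_i = (y_(i+1) − y_i)/h_i = -7, 0:
  1·M_0 + 4·M_1 + 1·M_2 = 6(Δ_1 - Δ_0) = 42
Natural end conditions: M_0 = M_2 = 0.
Solving the tridiagonal system: M_0 = 0, M_1 = 21/2, M_2 = 0.
On [1, 2], S'(t) = b_1 + 2c_1·(t - 1) + 3d_1·(t - 1)² with b_1 = Δ_1 - h_1(2M_1 + M_2)/6 = -7/2, c_1 = M_1/2 = 21/4, d_1 = (M_2 - M_1)/(6h_1) = -7/4. So S'(1) = -7/2.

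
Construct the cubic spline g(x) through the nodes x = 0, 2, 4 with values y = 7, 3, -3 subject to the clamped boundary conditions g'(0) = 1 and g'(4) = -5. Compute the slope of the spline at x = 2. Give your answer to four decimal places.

With σ_i denoting the second derivative at x_i, h_i = 2, 2, and Δ_i = (y_(i+1) − y_i)/h_i = -2, -3:
  2·σ_0 + 8·σ_1 + 2·σ_2 = 6(Δ_1 - Δ_0) = -6
Clamped end conditions give two more equations: 2h_0·σ_0 + h_0·σ_1 = 6(Δ_0 - g'(0)) = -18 and h_1·σ_1 + 2h_1·σ_2 = 6(g'(4) - Δ_1) = -12.
Hence σ_0 = -21/4, σ_1 = 3/2, σ_2 = -15/4.
On [2, 4], g'(x) = b_1 + 2c_1·(x - 2) + 3d_1·(x - 2)² with b_1 = Δ_1 - h_1(2σ_1 + σ_2)/6 = -11/4, c_1 = σ_1/2 = 3/4, d_1 = (σ_2 - σ_1)/(6h_1) = -7/16. So g'(2) = -11/4.

-2.7500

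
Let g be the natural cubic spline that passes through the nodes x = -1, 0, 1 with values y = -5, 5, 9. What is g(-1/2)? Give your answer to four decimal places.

0.5625

Put σ_i = g'' at the i-th knot. Here h = (1, 1) and Δ = (10, 4), so the interior equations h_(i-1)·σ_(i-1) + 2(h_(i-1)+h_i)·σ_i + h_i·σ_(i+1) = 6(Δ_i − Δ_(i-1)) read
  1·σ_0 + 4·σ_1 + 1·σ_2 = 6(Δ_1 - Δ_0) = -36
Natural end conditions: σ_0 = σ_2 = 0.
Solving the tridiagonal system: σ_0 = 0, σ_1 = -9, σ_2 = 0.
On [-1, 0], g(x) = -5 + 23/2·(x + 1) + 0·(x + 1)² - 3/2·(x + 1)³.
With (x + 1) = 1/2: g(-1/2) = 9/16.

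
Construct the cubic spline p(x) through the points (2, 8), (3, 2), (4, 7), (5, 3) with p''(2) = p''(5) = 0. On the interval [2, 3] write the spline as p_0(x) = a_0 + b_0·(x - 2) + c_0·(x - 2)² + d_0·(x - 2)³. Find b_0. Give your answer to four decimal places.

-9.5333

Write σ_i for p''(x_i). With h_i = 1, 1, 1 and divided differences Δ_i = -6, 5, -4, the continuity of p' gives the tridiagonal system
  1·σ_0 + 4·σ_1 + 1·σ_2 = 6(Δ_1 - Δ_0) = 66
  1·σ_1 + 4·σ_2 + 1·σ_3 = 6(Δ_2 - Δ_1) = -54
Natural end conditions: σ_0 = σ_3 = 0.
Hence σ_0 = 0, σ_1 = 106/5, σ_2 = -94/5, σ_3 = 0.
On [2, 3], with p_0(x) = a_0 + b_0·(x - 2) + c_0·(x - 2)² + d_0·(x - 2)³: c_0 = σ_0/2 = 0, d_0 = (σ_1 - σ_0)/(6h_0) = 53/15, b_0 = Δ_0 - h_0(2σ_0 + σ_1)/6 = -143/15.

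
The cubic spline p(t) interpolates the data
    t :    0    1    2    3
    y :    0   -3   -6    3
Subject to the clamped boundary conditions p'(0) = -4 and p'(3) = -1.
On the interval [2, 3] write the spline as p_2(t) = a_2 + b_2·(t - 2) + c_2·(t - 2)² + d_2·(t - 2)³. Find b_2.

6

Put M_i = p'' at the i-th knot. Here h = (1, 1, 1) and Δ = (-3, -3, 9), so the interior equations h_(i-1)·M_(i-1) + 2(h_(i-1)+h_i)·M_i + h_i·M_(i+1) = 6(Δ_i − Δ_(i-1)) read
  1·M_0 + 4·M_1 + 1·M_2 = 6(Δ_1 - Δ_0) = 0
  1·M_1 + 4·M_2 + 1·M_3 = 6(Δ_2 - Δ_1) = 72
Clamped end conditions give two more equations: 2h_0·M_0 + h_0·M_1 = 6(Δ_0 - p'(0)) = 6 and h_2·M_2 + 2h_2·M_3 = 6(p'(3) - Δ_2) = -60.
Solving: M_0 = 8, M_1 = -10, M_2 = 32, M_3 = -46.
On [2, 3], with p_2(t) = a_2 + b_2·(t - 2) + c_2·(t - 2)² + d_2·(t - 2)³: c_2 = M_2/2 = 16, d_2 = (M_3 - M_2)/(6h_2) = -13, b_2 = Δ_2 - h_2(2M_2 + M_3)/6 = 6.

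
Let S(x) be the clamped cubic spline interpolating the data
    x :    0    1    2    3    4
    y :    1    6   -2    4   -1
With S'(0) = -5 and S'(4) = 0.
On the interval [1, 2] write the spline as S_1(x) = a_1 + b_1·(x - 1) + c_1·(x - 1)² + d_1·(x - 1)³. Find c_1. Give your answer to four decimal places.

-21.1786

Write M_i for S''(x_i). With h_i = 1, 1, 1, 1 and divided differences Δ_i = 5, -8, 6, -5, the continuity of S' gives the tridiagonal system
  1·M_0 + 4·M_1 + 1·M_2 = 6(Δ_1 - Δ_0) = -78
  1·M_1 + 4·M_2 + 1·M_3 = 6(Δ_2 - Δ_1) = 84
  1·M_2 + 4·M_3 + 1·M_4 = 6(Δ_3 - Δ_2) = -66
Clamped end conditions give two more equations: 2h_0·M_0 + h_0·M_1 = 6(Δ_0 - S'(0)) = 60 and h_3·M_3 + 2h_3·M_4 = 6(S'(4) - Δ_3) = 30.
Solving: M_0 = 1433/28, M_1 = -593/14, M_2 = 161/4, M_3 = -485/14, M_4 = 905/28.
On [1, 2], with S_1(x) = a_1 + b_1·(x - 1) + c_1·(x - 1)² + d_1·(x - 1)³: c_1 = M_1/2 = -593/28, d_1 = (M_2 - M_1)/(6h_1) = 771/56, b_1 = Δ_1 - h_1(2M_1 + M_2)/6 = -33/56.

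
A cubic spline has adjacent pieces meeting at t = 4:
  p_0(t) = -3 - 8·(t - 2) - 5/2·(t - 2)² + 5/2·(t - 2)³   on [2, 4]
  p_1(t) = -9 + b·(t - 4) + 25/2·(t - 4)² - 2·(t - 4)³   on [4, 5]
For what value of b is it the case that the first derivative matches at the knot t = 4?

p_0'(t) = -8 - 5·(t - 2) + 15/2·(t - 2)², so p_0'(4) = 12. On the right, p_1'(4) = b, so b = 12.

12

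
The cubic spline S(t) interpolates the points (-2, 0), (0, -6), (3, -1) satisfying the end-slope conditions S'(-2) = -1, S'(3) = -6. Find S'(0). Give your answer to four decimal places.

Write σ_i for S''(x_i). With h_i = 2, 3 and divided differences Δ_i = -3, 5/3, the continuity of S' gives the tridiagonal system
  2·σ_0 + 10·σ_1 + 3·σ_2 = 6(Δ_1 - Δ_0) = 28
Clamped end conditions give two more equations: 2h_0·σ_0 + h_0·σ_1 = 6(Δ_0 - S'(-2)) = -12 and h_1·σ_1 + 2h_1·σ_2 = 6(S'(3) - Δ_1) = -46.
Hence σ_0 = -34/5, σ_1 = 38/5, σ_2 = -172/15.
On [0, 3], S'(t) = b_1 + 2c_1·t + 3d_1·t² with b_1 = Δ_1 - h_1(2σ_1 + σ_2)/6 = -1/5, c_1 = σ_1/2 = 19/5, d_1 = (σ_2 - σ_1)/(6h_1) = -143/135. So S'(0) = -1/5.

-0.2000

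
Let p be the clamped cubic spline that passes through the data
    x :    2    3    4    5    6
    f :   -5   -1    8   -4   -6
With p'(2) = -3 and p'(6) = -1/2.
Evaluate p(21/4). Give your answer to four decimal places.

-5.6564

Write m_i for p''(x_i). With h_i = 1, 1, 1, 1 and divided differences Δ_i = 4, 9, -12, -2, the continuity of p' gives the tridiagonal system
  1·m_0 + 4·m_1 + 1·m_2 = 6(Δ_1 - Δ_0) = 30
  1·m_1 + 4·m_2 + 1·m_3 = 6(Δ_2 - Δ_1) = -126
  1·m_2 + 4·m_3 + 1·m_4 = 6(Δ_3 - Δ_2) = 60
Clamped end conditions give two more equations: 2h_0·m_0 + h_0·m_1 = 6(Δ_0 - p'(2)) = 42 and h_3·m_3 + 2h_3·m_4 = 6(p'(6) - Δ_3) = 9.
Forward elimination and back-substitution give m_0 = 767/56, m_1 = 409/28, m_2 = -337/8, m_3 = 781/28, m_4 = -529/56.
On [5, 6], p(x) = -4 - 1089/112·(x - 5) + 781/56·(x - 5)² - 697/112·(x - 5)³.
With (x - 5) = 1/4: p(21/4) = -40545/7168.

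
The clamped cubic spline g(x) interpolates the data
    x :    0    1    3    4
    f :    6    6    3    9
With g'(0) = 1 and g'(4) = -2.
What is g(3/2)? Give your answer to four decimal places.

4.3446

With σ_i denoting the second derivative at x_i, h_i = 1, 2, 1, and Δ_i = (y_(i+1) − y_i)/h_i = 0, -3/2, 6:
  1·σ_0 + 6·σ_1 + 2·σ_2 = 6(Δ_1 - Δ_0) = -9
  2·σ_1 + 6·σ_2 + 1·σ_3 = 6(Δ_2 - Δ_1) = 45
Clamped end conditions give two more equations: 2h_0·σ_0 + h_0·σ_1 = 6(Δ_0 - g'(0)) = -6 and h_2·σ_2 + 2h_2·σ_3 = 6(g'(4) - Δ_2) = -48.
Solving: σ_0 = 9/35, σ_1 = -228/35, σ_2 = 522/35, σ_3 = -1101/35.
On [1, 3], g(x) = 6 - 149/70·(x - 1) - 114/35·(x - 1)² + 25/14·(x - 1)³.
With (x - 1) = 1/2: g(3/2) = 2433/560.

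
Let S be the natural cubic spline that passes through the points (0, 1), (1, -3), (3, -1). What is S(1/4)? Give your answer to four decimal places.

-0.1953

Let M_i = S''(x_i). Step sizes h_i = 1, 2; slopes of the chords Δ_i = (y_(i+1) - y_i)/h_i = -4, 1.
  1·M_0 + 6·M_1 + 2·M_2 = 6(Δ_1 - Δ_0) = 30
Natural end conditions: M_0 = M_2 = 0.
Solving the tridiagonal system: M_0 = 0, M_1 = 5, M_2 = 0.
On [0, 1], S(x) = 1 - 29/6·x + 0·x² + 5/6·x³.
With x = 1/4: S(1/4) = -25/128.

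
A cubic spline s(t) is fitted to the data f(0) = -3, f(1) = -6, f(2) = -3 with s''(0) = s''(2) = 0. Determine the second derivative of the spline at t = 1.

9

Let m_i = s''(x_i). Step sizes h_i = 1, 1; slopes of the chords Δ_i = (y_(i+1) - y_i)/h_i = -3, 3.
  1·m_0 + 4·m_1 + 1·m_2 = 6(Δ_1 - Δ_0) = 36
Natural end conditions: m_0 = m_2 = 0.
Forward elimination and back-substitution give m_0 = 0, m_1 = 9, m_2 = 0.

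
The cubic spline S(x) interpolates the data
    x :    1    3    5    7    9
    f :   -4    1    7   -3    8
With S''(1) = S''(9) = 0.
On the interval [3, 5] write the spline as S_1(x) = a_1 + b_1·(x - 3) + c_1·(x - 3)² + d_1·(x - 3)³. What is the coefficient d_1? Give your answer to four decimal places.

-0.9911

With M_i denoting the second derivative at x_i, h_i = 2, 2, 2, 2, and Δ_i = (y_(i+1) − y_i)/h_i = 5/2, 3, -5, 11/2:
  2·M_0 + 8·M_1 + 2·M_2 = 6(Δ_1 - Δ_0) = 3
  2·M_1 + 8·M_2 + 2·M_3 = 6(Δ_2 - Δ_1) = -48
  2·M_2 + 8·M_3 + 2·M_4 = 6(Δ_3 - Δ_2) = 63
Natural end conditions: M_0 = M_4 = 0.
Hence M_0 = 0, M_1 = 75/28, M_2 = -129/14, M_3 = 285/28, M_4 = 0.
On [3, 5], with S_1(x) = a_1 + b_1·(x - 3) + c_1·(x - 3)² + d_1·(x - 3)³: c_1 = M_1/2 = 75/56, d_1 = (M_2 - M_1)/(6h_1) = -111/112, b_1 = Δ_1 - h_1(2M_1 + M_2)/6 = 30/7.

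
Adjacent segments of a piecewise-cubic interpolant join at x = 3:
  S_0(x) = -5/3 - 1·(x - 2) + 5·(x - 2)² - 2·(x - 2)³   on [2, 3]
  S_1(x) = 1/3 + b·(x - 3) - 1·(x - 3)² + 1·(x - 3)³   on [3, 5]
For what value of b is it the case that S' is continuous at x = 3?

S_0'(x) = -1 + 10·(x - 2) - 6·(x - 2)², so S_0'(3) = 3. On the right, S_1'(3) = b, so b = 3.

3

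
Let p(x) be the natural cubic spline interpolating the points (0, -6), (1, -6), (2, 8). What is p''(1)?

With M_i denoting the second derivative at x_i, h_i = 1, 1, and Δ_i = (y_(i+1) − y_i)/h_i = 0, 14:
  1·M_0 + 4·M_1 + 1·M_2 = 6(Δ_1 - Δ_0) = 84
Natural end conditions: M_0 = M_2 = 0.
Solving: M_0 = 0, M_1 = 21, M_2 = 0.

21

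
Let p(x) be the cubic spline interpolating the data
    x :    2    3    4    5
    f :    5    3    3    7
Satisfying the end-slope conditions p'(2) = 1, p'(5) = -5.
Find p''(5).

Let σ_i = p''(x_i). Step sizes h_i = 1, 1, 1; slopes of the chords Δ_i = (y_(i+1) - y_i)/h_i = -2, 0, 4.
  1·σ_0 + 4·σ_1 + 1·σ_2 = 6(Δ_1 - Δ_0) = 12
  1·σ_1 + 4·σ_2 + 1·σ_3 = 6(Δ_2 - Δ_1) = 24
Clamped end conditions give two more equations: 2h_0·σ_0 + h_0·σ_1 = 6(Δ_0 - p'(2)) = -18 and h_2·σ_2 + 2h_2·σ_3 = 6(p'(5) - Δ_2) = -54.
Hence σ_0 = -10, σ_1 = 2, σ_2 = 14, σ_3 = -34.

-34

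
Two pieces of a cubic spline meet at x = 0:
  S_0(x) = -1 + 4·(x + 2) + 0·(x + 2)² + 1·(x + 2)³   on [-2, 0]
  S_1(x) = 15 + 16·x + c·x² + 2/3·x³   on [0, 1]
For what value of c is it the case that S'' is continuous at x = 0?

6

S_0''(x) = 0 + 6·(x + 2), so S_0''(0) = 12. On the right, S_1''(0) = 2c, so c = 6.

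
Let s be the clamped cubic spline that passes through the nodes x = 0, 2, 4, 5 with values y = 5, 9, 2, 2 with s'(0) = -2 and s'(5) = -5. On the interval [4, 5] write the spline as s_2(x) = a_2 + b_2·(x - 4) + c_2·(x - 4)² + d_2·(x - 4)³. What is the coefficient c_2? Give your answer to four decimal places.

Write m_i for s''(x_i). With h_i = 2, 2, 1 and divided differences Δ_i = 2, -7/2, 0, the continuity of s' gives the tridiagonal system
  2·m_0 + 8·m_1 + 2·m_2 = 6(Δ_1 - Δ_0) = -33
  2·m_1 + 6·m_2 + 1·m_3 = 6(Δ_2 - Δ_1) = 21
Clamped end conditions give two more equations: 2h_0·m_0 + h_0·m_1 = 6(Δ_0 - s'(0)) = 24 and h_2·m_2 + 2h_2·m_3 = 6(s'(5) - Δ_2) = -30.
Forward elimination and back-substitution give m_0 = 489/46, m_1 = -213/23, m_2 = 228/23, m_3 = -459/23.
On [4, 5], with s_2(x) = a_2 + b_2·(x - 4) + c_2·(x - 4)² + d_2·(x - 4)³: c_2 = m_2/2 = 114/23, d_2 = (m_3 - m_2)/(6h_2) = -229/46, b_2 = Δ_2 - h_2(2m_2 + m_3)/6 = 1/46.

4.9565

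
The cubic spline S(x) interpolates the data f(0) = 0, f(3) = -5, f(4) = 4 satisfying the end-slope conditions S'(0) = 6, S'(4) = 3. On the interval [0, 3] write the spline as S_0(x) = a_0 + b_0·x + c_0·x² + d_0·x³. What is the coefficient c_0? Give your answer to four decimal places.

-8.2083

With M_i denoting the second derivative at x_i, h_i = 3, 1, and Δ_i = (y_(i+1) − y_i)/h_i = -5/3, 9:
  3·M_0 + 8·M_1 + 1·M_2 = 6(Δ_1 - Δ_0) = 64
Clamped end conditions give two more equations: 2h_0·M_0 + h_0·M_1 = 6(Δ_0 - S'(0)) = -46 and h_1·M_1 + 2h_1·M_2 = 6(S'(4) - Δ_1) = -36.
Solving: M_0 = -197/12, M_1 = 35/2, M_2 = -107/4.
On [0, 3], with S_0(x) = a_0 + b_0·x + c_0·x² + d_0·x³: c_0 = M_0/2 = -197/24, d_0 = (M_1 - M_0)/(6h_0) = 407/216, b_0 = Δ_0 - h_0(2M_0 + M_1)/6 = 6.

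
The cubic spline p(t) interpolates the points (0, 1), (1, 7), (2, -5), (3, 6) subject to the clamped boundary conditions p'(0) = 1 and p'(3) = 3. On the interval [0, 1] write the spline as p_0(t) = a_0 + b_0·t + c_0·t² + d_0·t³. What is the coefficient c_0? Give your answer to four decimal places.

With M_i denoting the second derivative at x_i, h_i = 1, 1, 1, and Δ_i = (y_(i+1) − y_i)/h_i = 6, -12, 11:
  1·M_0 + 4·M_1 + 1·M_2 = 6(Δ_1 - Δ_0) = -108
  1·M_1 + 4·M_2 + 1·M_3 = 6(Δ_2 - Δ_1) = 138
Clamped end conditions give two more equations: 2h_0·M_0 + h_0·M_1 = 6(Δ_0 - p'(0)) = 30 and h_2·M_2 + 2h_2·M_3 = 6(p'(3) - Δ_2) = -48.
Forward elimination and back-substitution give M_0 = 124/3, M_1 = -158/3, M_2 = 184/3, M_3 = -164/3.
On [0, 1], with p_0(t) = a_0 + b_0·t + c_0·t² + d_0·t³: c_0 = M_0/2 = 62/3, d_0 = (M_1 - M_0)/(6h_0) = -47/3, b_0 = Δ_0 - h_0(2M_0 + M_1)/6 = 1.

20.6667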